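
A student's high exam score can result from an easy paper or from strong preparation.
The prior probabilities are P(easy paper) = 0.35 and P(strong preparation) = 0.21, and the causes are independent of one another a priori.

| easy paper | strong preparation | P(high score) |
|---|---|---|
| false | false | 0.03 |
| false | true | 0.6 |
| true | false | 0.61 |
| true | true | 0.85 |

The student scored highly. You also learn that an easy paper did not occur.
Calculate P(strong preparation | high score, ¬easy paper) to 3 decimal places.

For the numerator, keep only strong preparation=true terms: 0.6×0.21 = 0.126000
The normalizing constant is 0.03×0.79 + 0.6×0.21 = 0.149700
Posterior = 0.126000 / 0.149700 ≈ 0.842

P(strong preparation | high score, ¬easy paper) ≈ 0.842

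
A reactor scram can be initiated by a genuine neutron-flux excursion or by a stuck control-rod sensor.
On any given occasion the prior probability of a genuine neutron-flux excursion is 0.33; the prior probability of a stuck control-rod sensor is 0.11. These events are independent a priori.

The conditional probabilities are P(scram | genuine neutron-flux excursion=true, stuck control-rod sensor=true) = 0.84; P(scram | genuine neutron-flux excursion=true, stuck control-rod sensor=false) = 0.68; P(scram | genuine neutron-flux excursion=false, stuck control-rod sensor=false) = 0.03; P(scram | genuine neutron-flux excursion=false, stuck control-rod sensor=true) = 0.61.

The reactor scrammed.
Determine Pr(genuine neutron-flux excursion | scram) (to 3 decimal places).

P(scram) = 0.03·0.67·0.89 + 0.61·0.67·0.11 + 0.68·0.33·0.89 + 0.84·0.33·0.11 = 0.017889 + 0.044957 + 0.199716 + 0.030492 = 0.293054
The genuine neutron-flux excursion-present share is 0.199716 + 0.030492 = 0.230208.
P(genuine neutron-flux excursion | scram) = 0.230208 / 0.293054 ≈ 0.786

Pr(genuine neutron-flux excursion | scram) ≈ 0.786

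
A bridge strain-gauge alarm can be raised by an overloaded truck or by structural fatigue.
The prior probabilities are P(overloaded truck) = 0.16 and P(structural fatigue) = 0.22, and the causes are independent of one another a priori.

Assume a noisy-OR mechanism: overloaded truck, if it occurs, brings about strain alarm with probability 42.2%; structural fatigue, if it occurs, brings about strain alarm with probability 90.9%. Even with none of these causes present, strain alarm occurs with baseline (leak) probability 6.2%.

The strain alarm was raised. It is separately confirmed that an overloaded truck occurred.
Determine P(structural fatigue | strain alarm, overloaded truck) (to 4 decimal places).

P(structural fatigue | strain alarm, overloaded truck) ≈ 0.3693

Under noisy-OR, P(strain alarm | causes) = 1 − (1−0.062)·∏(1−qᵢ) over the active causes.
P(strain alarm | overloaded truck) = 0.457836×0.78 + 0.950663×0.22 = 0.357112 + 0.209146 = 0.566258
The structural fatigue-present share is 0.950663×0.22 = 0.209146.
P(structural fatigue | strain alarm, overloaded truck) = 0.209146 / 0.566258 ≈ 0.3693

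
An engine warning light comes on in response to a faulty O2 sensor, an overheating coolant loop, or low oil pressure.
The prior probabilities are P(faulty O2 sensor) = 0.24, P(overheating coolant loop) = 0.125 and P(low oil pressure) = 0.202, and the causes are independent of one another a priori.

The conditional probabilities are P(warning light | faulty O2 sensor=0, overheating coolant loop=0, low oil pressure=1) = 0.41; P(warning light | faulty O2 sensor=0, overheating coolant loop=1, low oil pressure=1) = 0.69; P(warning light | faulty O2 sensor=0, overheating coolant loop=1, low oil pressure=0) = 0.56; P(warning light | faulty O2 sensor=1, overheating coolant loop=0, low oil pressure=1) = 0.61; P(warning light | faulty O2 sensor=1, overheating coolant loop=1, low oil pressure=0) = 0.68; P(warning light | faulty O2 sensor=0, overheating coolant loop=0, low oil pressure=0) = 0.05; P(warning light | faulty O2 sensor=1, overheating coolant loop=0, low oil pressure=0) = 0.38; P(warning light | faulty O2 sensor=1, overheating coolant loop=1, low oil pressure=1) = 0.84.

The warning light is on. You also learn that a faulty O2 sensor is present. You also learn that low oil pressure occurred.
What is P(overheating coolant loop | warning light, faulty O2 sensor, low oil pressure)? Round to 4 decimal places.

Numerator (weight on configurations with overheating coolant loop): 0.84*0.125 = 0.105000
The normalizing constant is 0.61*0.875 + 0.84*0.125 = 0.638750
Posterior = 0.105000 / 0.638750 ≈ 0.1644

P(overheating coolant loop | warning light, faulty O2 sensor, low oil pressure) ≈ 0.1644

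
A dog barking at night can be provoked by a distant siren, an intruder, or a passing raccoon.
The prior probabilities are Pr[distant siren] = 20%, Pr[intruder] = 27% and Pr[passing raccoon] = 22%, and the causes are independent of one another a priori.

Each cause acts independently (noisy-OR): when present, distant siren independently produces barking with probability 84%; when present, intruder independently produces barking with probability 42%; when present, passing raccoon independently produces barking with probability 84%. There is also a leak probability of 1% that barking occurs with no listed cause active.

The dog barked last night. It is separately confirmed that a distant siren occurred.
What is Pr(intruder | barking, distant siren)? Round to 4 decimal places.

Pr(intruder | barking, distant siren) ≈ 0.2821

Under noisy-OR, P(barking | causes) = 1 − (1−0.01)·∏(1−qᵢ) over the active causes.
P(barking | distant siren) = 0.8416*0.73*0.78 + 0.974656*0.73*0.22 + 0.908128*0.27*0.78 + 0.9853*0.27*0.22 = 0.479207 + 0.156530 + 0.191252 + 0.058527 = 0.885516
Restricting to configurations with intruder present: 0.191252 + 0.058527 = 0.249779.
Hence the posterior is 0.249779/0.885516 ≈ 0.2821.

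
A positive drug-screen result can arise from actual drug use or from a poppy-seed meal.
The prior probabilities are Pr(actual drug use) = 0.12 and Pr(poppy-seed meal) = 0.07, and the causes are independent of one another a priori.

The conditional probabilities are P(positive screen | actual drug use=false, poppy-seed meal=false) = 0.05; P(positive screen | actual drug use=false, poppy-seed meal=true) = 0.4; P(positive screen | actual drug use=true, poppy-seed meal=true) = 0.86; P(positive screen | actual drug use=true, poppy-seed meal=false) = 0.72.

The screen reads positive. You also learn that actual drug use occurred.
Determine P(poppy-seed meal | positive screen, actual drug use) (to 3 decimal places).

Enumerate both values of poppy-seed meal and weight by the priors:
  P(positive screen | actual drug use) = 0.72×0.93 + 0.86×0.07
        = 0.669600 + 0.060200 = 0.729800
The terms with poppy-seed meal present sum to 0.060200, so
  P(poppy-seed meal | positive screen, actual drug use) = 0.060200 / 0.729800 ≈ 0.082

P(poppy-seed meal | positive screen, actual drug use) ≈ 0.082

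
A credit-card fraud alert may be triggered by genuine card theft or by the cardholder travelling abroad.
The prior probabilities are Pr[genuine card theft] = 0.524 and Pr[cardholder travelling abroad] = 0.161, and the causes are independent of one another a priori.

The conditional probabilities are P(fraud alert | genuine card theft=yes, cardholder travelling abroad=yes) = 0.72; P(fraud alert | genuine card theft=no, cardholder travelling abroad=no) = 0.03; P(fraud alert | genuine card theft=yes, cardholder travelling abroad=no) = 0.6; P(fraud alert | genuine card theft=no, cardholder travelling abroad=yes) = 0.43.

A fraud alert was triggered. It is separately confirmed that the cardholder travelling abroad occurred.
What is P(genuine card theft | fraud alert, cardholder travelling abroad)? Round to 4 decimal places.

P(genuine card theft | fraud alert, cardholder travelling abroad) ≈ 0.6483

P(fraud alert | cardholder travelling abroad) = 0.43×0.476 + 0.72×0.524 = 0.204680 + 0.377280 = 0.581960
Of this, 0.377280 comes from 0.72×0.524 (the genuine card theft=true cases).
So P(genuine card theft | fraud alert, cardholder travelling abroad) = 0.377280/0.581960 ≈ 0.6483.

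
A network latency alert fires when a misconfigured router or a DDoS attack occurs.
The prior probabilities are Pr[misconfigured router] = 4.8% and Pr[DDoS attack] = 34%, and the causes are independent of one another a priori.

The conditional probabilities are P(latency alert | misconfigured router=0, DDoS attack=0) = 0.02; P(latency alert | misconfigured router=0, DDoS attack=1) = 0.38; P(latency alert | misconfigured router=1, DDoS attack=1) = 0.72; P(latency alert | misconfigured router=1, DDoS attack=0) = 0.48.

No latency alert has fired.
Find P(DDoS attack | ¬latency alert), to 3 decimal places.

P(¬latency alert) = 0.98·0.952·0.66 + 0.62·0.952·0.34 + 0.52·0.048·0.66 + 0.28·0.048·0.34 = 0.615754 + 0.200682 + 0.016474 + 0.004570 = 0.837480
Restricting to configurations with DDoS attack present: 0.200682 + 0.004570 = 0.205252.
P(DDoS attack | ¬latency alert) = 0.205252 / 0.837480 ≈ 0.245

P(DDoS attack | ¬latency alert) ≈ 0.245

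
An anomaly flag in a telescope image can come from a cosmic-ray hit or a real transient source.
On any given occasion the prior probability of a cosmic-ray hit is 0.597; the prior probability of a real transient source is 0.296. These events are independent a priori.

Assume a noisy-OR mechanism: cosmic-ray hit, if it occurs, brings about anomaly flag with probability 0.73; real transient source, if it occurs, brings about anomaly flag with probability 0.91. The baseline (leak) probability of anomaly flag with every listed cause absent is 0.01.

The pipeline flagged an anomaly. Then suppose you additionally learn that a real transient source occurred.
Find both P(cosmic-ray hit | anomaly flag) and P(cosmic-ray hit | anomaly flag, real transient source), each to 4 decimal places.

Under noisy-OR, P(anomaly flag | causes) = 1 − (1−0.01)·∏(1−qᵢ) over the active causes.
P(anomaly flag) = 0.01·0.403·0.704 + 0.9109·0.403·0.296 + 0.7327·0.597·0.704 + 0.975943·0.597·0.296 = 0.002837 + 0.108659 + 0.307945 + 0.172461 = 0.591902
The cosmic-ray hit-present share is 0.307945 + 0.172461 = 0.480406.
Hence the posterior is 0.480406/0.591902 ≈ 0.8116.

With the extra evidence:
Weight on cosmic-ray hit=true, given the evidence: 0.975943*0.597 = 0.582638
The normalizing constant is 0.9109*0.403 + 0.975943*0.597 = 0.949731
P(cosmic-ray hit | anomaly flag, real transient source) = 0.582638/0.949731 ≈ 0.6135

P(cosmic-ray hit | anomaly flag) ≈ 0.8116; P(cosmic-ray hit | anomaly flag, real transient source) ≈ 0.6135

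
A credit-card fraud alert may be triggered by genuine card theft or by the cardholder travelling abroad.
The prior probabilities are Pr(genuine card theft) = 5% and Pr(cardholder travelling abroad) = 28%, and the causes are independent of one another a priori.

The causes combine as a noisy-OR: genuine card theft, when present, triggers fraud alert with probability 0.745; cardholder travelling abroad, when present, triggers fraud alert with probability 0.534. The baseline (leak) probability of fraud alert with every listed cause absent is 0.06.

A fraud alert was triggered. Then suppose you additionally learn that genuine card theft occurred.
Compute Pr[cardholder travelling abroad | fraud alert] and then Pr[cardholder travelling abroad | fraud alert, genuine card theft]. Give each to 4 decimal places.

Pr[cardholder travelling abroad | fraud alert] ≈ 0.7030; Pr[cardholder travelling abroad | fraud alert, genuine card theft] ≈ 0.3124

Under noisy-OR, P(fraud alert | causes) = 1 − (1−0.06)·∏(1−qᵢ) over the active causes.
P(fraud alert) = 0.06*0.95*0.72 + 0.56196*0.95*0.28 + 0.7603*0.05*0.72 + 0.8883*0.05*0.28 = 0.041040 + 0.149481 + 0.027371 + 0.012436 = 0.230328
Of this, 0.161917 comes from 0.149481 + 0.012436 (the cardholder travelling abroad=true cases).
P(cardholder travelling abroad | fraud alert) = 0.161917 / 0.230328 ≈ 0.7030

Now condition on the additional information:
P(fraud alert | genuine card theft) = 0.7603*0.72 + 0.8883*0.28 = 0.547416 + 0.248724 = 0.796140
The cardholder travelling abroad-present share is 0.8883*0.28 = 0.248724.
P(cardholder travelling abroad | fraud alert, genuine card theft) = 0.248724 / 0.796140 ≈ 0.3124
— genuine card theft explains away the evidence for cardholder travelling abroad.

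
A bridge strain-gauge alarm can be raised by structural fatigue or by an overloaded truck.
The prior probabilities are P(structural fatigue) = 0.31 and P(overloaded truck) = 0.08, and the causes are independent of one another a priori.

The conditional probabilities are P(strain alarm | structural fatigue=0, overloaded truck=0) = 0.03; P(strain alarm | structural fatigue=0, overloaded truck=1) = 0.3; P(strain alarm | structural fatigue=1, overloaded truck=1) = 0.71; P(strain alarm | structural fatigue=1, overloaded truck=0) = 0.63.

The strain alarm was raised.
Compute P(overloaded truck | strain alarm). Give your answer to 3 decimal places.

By total probability over the 4 (structural fatigue, overloaded truck) configurations:
  P(strain alarm) = 0.03×0.69×0.92 + 0.3×0.69×0.08 + 0.63×0.31×0.92 + 0.71×0.31×0.08
        = 0.019044 + 0.016560 + 0.179676 + 0.017608 = 0.232888
Keeping only the overloaded truck-present terms gives 0.034168, so
  P(overloaded truck | strain alarm) = 0.034168 / 0.232888 ≈ 0.147

P(overloaded truck | strain alarm) ≈ 0.147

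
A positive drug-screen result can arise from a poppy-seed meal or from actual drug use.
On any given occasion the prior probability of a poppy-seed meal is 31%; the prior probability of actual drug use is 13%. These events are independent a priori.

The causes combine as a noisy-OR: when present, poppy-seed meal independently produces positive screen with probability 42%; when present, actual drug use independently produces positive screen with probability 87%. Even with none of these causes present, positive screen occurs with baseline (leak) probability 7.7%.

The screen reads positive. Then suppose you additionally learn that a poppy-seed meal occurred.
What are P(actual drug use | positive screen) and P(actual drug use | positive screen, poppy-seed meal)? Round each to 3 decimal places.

Under noisy-OR, P(positive screen | causes) = 1 − (1−0.077)·∏(1−qᵢ) over the active causes.
P(positive screen) = 0.077·0.69·0.87 + 0.88001·0.69·0.13 + 0.46466·0.31·0.87 + 0.930406·0.31·0.13 = 0.046223 + 0.078937 + 0.125319 + 0.037495 = 0.287974
The actual drug use-present share is 0.078937 + 0.037495 = 0.116432.
P(actual drug use | positive screen) = 0.116432 / 0.287974 ≈ 0.404

Now also conditioning on poppy-seed meal=true:
P(positive screen | poppy-seed meal) = 0.46466·0.87 + 0.930406·0.13 = 0.404254 + 0.120953 = 0.525207
The actual drug use-present share is 0.930406·0.13 = 0.120953.
P(actual drug use | positive screen, poppy-seed meal) = 0.120953 / 0.525207 ≈ 0.230
This is intercausal reasoning (explaining away): once poppy-seed meal accounts for the positive screen, actual drug use becomes less likely.

P(actual drug use | positive screen) ≈ 0.404; P(actual drug use | positive screen, poppy-seed meal) ≈ 0.230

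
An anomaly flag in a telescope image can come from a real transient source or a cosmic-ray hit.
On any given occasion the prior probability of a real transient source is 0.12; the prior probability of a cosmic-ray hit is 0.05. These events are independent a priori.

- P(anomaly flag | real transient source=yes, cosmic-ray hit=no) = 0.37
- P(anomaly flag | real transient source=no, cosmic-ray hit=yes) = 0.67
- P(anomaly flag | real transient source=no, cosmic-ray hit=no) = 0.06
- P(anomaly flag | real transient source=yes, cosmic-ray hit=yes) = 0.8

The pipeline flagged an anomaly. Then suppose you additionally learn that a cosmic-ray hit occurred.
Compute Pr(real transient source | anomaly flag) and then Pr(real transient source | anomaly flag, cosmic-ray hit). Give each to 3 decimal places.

P(anomaly flag) = 0.06*0.88*0.95 + 0.67*0.88*0.05 + 0.37*0.12*0.95 + 0.8*0.12*0.05 = 0.050160 + 0.029480 + 0.042180 + 0.004800 = 0.126620
Of this, 0.046980 comes from 0.042180 + 0.004800 (the real transient source=true cases).
P(real transient source | anomaly flag) = 0.046980 / 0.126620 ≈ 0.371

Now also conditioning on cosmic-ray hit=true:
P(anomaly flag | cosmic-ray hit) = 0.67×0.88 + 0.8×0.12 = 0.589600 + 0.096000 = 0.685600
The real transient source-present share is 0.8×0.12 = 0.096000.
So P(real transient source | anomaly flag, cosmic-ray hit) = 0.096000/0.685600 ≈ 0.140.

Pr(real transient source | anomaly flag) ≈ 0.371; Pr(real transient source | anomaly flag, cosmic-ray hit) ≈ 0.140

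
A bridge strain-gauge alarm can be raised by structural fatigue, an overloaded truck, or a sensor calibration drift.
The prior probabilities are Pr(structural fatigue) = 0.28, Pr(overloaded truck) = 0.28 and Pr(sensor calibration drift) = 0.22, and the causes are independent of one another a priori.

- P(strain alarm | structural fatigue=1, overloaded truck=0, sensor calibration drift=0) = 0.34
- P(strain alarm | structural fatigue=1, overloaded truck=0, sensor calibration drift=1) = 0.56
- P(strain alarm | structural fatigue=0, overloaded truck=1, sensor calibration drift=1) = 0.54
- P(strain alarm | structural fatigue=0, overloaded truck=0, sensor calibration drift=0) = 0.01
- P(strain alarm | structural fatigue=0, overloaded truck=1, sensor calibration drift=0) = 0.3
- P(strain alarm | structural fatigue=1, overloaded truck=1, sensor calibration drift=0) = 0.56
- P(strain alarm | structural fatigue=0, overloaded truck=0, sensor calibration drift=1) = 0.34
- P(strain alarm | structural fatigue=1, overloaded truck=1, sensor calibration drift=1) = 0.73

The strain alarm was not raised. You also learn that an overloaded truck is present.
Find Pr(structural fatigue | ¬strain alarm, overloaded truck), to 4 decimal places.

Numerator (weight on configurations with structural fatigue): 0.096096 + 0.016632 = 0.112728
Denominator P(¬strain alarm | overloaded truck): 0.7·0.72·0.78 + 0.46·0.72·0.22 + 0.44·0.28·0.78 + 0.27·0.28·0.22 = 0.578712
Posterior = 0.112728 / 0.578712 ≈ 0.1948

Pr(structural fatigue | ¬strain alarm, overloaded truck) ≈ 0.1948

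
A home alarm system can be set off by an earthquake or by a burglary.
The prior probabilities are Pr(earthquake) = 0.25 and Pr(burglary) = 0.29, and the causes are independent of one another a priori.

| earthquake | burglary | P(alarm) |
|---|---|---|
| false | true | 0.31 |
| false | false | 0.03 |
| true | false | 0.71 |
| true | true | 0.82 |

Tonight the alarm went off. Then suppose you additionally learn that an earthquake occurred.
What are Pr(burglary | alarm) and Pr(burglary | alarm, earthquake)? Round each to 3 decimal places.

Pr(burglary | alarm) ≈ 0.472; Pr(burglary | alarm, earthquake) ≈ 0.321

By total probability over the 4 (earthquake, burglary) configurations:
  P(alarm) = 0.03×0.75×0.71 + 0.31×0.75×0.29 + 0.71×0.25×0.71 + 0.82×0.25×0.29
        = 0.015975 + 0.067425 + 0.126025 + 0.059450 = 0.268875
Keeping only the burglary-present terms gives 0.126875, so
  P(burglary | alarm) = 0.126875 / 0.268875 ≈ 0.472

With the extra evidence:
Weight on burglary=true, given the evidence: 0.82*0.29 = 0.237800
Denominator P(alarm | earthquake): 0.71*0.71 + 0.82*0.29 = 0.741900
Posterior = 0.237800 / 0.741900 ≈ 0.321
This is intercausal reasoning (explaining away): once earthquake accounts for the alarm, burglary becomes less likely.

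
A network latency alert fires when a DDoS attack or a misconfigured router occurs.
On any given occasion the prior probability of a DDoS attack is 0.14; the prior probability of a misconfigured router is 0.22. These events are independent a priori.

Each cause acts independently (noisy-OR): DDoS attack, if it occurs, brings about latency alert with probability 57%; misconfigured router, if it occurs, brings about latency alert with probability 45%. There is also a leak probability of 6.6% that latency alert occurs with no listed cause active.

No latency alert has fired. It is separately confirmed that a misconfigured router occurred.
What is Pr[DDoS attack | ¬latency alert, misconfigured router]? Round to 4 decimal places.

Pr[DDoS attack | ¬latency alert, misconfigured router] ≈ 0.0654

Under noisy-OR, P(latency alert | causes) = 1 − (1−0.066)·∏(1−qᵢ) over the active causes.
Weight on DDoS attack=true, given the evidence: 0.220891·0.14 = 0.030925
Normalizer over all consistent configurations: 0.5137·0.86 + 0.220891·0.14 = 0.472707
P(DDoS attack | ¬latency alert, misconfigured router) = 0.030925/0.472707 ≈ 0.0654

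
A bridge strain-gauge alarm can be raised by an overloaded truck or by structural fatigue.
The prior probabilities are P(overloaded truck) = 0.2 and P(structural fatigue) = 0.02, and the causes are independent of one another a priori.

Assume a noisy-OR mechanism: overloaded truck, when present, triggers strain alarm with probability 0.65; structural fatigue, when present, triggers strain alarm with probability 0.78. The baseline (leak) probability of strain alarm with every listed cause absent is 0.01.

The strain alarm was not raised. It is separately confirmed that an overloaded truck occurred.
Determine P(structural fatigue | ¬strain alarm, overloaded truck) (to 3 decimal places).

Under noisy-OR, P(strain alarm | causes) = 1 − (1−0.01)·∏(1−qᵢ) over the active causes.
Sum P(¬strain alarm|·) weighted by the priors over both values of structural fatigue:
  P(¬strain alarm | overloaded truck) = 0.3465·0.98 + 0.07623·0.02
        = 0.339570 + 0.001525 = 0.341095
Keeping only the structural fatigue-present terms gives 0.001525, so
  P(structural fatigue | ¬strain alarm, overloaded truck) = 0.001525 / 0.341095 ≈ 0.004

P(structural fatigue | ¬strain alarm, overloaded truck) ≈ 0.004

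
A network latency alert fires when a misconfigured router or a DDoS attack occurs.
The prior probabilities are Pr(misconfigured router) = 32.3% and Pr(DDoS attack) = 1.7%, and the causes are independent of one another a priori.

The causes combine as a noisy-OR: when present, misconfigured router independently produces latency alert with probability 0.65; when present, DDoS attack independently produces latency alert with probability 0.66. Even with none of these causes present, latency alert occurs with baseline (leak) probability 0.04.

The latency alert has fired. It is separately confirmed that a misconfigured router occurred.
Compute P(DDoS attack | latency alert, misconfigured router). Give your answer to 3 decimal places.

P(DDoS attack | latency alert, misconfigured router) ≈ 0.023

Under noisy-OR, P(latency alert | causes) = 1 − (1−0.04)·∏(1−qᵢ) over the active causes.
Weight on DDoS attack=true, given the evidence: 0.88576*0.017 = 0.015058
Normalizer over all consistent configurations: 0.664*0.983 + 0.88576*0.017 = 0.667770
P(DDoS attack | latency alert, misconfigured router) = 0.015058/0.667770 ≈ 0.023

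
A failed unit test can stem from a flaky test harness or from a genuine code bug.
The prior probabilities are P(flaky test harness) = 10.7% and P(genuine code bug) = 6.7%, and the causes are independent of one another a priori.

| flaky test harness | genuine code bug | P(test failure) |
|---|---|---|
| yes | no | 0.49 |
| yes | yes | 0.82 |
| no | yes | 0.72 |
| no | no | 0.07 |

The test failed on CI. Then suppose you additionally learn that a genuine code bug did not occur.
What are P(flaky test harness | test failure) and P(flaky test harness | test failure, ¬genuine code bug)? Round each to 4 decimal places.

Weight on flaky test harness=true, given the evidence: 0.048917 + 0.005879 = 0.054796
Denominator P(test failure): 0.07*0.893*0.933 + 0.72*0.893*0.067 + 0.49*0.107*0.933 + 0.82*0.107*0.067 = 0.156196
P(flaky test harness | test failure) = 0.054796/0.156196 ≈ 0.3508

Now condition on the additional information:
P(test failure | ¬genuine code bug) = 0.07*0.893 + 0.49*0.107 = 0.062510 + 0.052430 = 0.114940
Restricting to configurations with flaky test harness present: 0.49*0.107 = 0.052430.
P(flaky test harness | test failure, ¬genuine code bug) = 0.052430 / 0.114940 ≈ 0.4562

P(flaky test harness | test failure) ≈ 0.3508; P(flaky test harness | test failure, ¬genuine code bug) ≈ 0.4562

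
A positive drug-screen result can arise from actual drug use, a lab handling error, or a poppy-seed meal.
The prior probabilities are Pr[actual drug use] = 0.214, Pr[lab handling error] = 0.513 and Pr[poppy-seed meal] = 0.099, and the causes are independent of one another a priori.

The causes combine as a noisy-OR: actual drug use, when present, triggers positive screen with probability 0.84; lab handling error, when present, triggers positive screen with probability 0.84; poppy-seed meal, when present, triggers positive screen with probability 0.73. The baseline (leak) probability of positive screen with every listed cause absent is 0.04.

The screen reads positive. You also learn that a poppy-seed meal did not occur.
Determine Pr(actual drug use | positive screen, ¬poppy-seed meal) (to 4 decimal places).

Under noisy-OR, P(positive screen | causes) = 1 − (1−0.04)·∏(1−qᵢ) over the active causes.
Weight on actual drug use=true, given the evidence: 0.088210 + 0.107084 = 0.195294
Denominator P(positive screen | ¬poppy-seed meal): 0.04·0.786·0.487 + 0.8464·0.786·0.513 + 0.8464·0.214·0.487 + 0.975424·0.214·0.513 = 0.551889
P(actual drug use | positive screen, ¬poppy-seed meal) = 0.195294/0.551889 ≈ 0.3539

Pr(actual drug use | positive screen, ¬poppy-seed meal) ≈ 0.3539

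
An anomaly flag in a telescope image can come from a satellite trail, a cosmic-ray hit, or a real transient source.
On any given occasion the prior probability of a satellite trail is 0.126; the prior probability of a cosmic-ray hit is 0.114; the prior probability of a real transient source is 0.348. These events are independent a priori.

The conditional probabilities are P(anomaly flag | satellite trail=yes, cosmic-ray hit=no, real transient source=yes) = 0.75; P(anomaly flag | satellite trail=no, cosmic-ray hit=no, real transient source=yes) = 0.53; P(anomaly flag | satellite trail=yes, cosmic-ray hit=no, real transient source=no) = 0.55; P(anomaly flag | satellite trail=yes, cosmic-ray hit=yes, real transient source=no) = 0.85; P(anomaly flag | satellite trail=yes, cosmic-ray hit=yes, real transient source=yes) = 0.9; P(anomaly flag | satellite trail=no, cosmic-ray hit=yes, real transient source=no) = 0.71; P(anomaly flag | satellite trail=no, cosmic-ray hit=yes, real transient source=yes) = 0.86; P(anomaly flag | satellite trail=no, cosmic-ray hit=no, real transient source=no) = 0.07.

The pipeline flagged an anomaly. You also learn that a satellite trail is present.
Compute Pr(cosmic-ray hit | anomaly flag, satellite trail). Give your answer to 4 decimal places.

By total probability over the 4 (cosmic-ray hit, real transient source) configurations:
  P(anomaly flag | satellite trail) = 0.55·0.886·0.652 + 0.75·0.886·0.348 + 0.85·0.114·0.652 + 0.9·0.114·0.348
        = 0.317720 + 0.231246 + 0.063179 + 0.035705 = 0.647850
The terms with cosmic-ray hit present sum to 0.098884, so
  P(cosmic-ray hit | anomaly flag, satellite trail) = 0.098884 / 0.647850 ≈ 0.1526

Pr(cosmic-ray hit | anomaly flag, satellite trail) ≈ 0.1526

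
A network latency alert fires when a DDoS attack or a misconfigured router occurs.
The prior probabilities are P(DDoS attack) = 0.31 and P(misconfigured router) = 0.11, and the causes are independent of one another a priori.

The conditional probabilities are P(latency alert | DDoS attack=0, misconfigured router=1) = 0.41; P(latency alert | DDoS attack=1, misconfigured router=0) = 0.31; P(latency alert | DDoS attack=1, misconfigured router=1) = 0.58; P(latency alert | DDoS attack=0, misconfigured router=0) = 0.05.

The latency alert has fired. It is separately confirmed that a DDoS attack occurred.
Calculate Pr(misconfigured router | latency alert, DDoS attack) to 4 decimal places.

Pr(misconfigured router | latency alert, DDoS attack) ≈ 0.1878

P(latency alert | DDoS attack) = 0.31*0.89 + 0.58*0.11 = 0.275900 + 0.063800 = 0.339700
Restricting to configurations with misconfigured router present: 0.58*0.11 = 0.063800.
P(misconfigured router | latency alert, DDoS attack) = 0.063800 / 0.339700 ≈ 0.1878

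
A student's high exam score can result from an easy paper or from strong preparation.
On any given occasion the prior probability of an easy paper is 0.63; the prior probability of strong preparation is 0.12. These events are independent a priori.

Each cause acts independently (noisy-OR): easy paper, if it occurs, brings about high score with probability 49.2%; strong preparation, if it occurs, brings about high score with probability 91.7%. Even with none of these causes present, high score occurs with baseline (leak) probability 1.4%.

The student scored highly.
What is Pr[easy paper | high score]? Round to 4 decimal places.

Under noisy-OR, P(high score | causes) = 1 − (1−0.014)·∏(1−qᵢ) over the active causes.
For the numerator, keep only easy paper=true terms: 0.276708 + 0.072457 = 0.349165
Normalizer over all consistent configurations: 0.014*0.37*0.88 + 0.918162*0.37*0.12 + 0.499112*0.63*0.88 + 0.958426*0.63*0.12 = 0.394489
P(easy paper | high score) = 0.349165/0.394489 ≈ 0.8851

Pr[easy paper | high score] ≈ 0.8851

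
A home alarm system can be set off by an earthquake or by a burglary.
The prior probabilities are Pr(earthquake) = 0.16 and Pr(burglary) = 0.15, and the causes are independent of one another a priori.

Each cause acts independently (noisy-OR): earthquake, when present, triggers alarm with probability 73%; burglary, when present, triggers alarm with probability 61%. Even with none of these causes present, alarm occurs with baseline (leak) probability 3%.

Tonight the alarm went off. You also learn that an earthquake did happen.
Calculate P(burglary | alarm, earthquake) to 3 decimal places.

Under noisy-OR, P(alarm | causes) = 1 − (1−0.03)·∏(1−qᵢ) over the active causes.
For the numerator, keep only burglary=true terms: 0.897859×0.15 = 0.134679
The normalizing constant is 0.7381×0.85 + 0.897859×0.15 = 0.762064
Posterior = 0.134679 / 0.762064 ≈ 0.177

P(burglary | alarm, earthquake) ≈ 0.177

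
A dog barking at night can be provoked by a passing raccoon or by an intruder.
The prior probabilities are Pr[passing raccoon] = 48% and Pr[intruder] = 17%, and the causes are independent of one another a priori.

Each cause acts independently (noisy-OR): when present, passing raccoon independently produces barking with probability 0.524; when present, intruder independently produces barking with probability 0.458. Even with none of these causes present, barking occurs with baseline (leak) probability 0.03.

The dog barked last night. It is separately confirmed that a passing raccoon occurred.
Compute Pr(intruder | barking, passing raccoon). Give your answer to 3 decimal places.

Pr(intruder | barking, passing raccoon) ≈ 0.222

Under noisy-OR, P(barking | causes) = 1 − (1−0.03)·∏(1−qᵢ) over the active causes.
By total probability over both values of intruder:
  P(barking | passing raccoon) = 0.53828*0.83 + 0.749748*0.17
        = 0.446772 + 0.127457 = 0.574229
Keeping only the intruder-present terms gives 0.127457, so
  P(intruder | barking, passing raccoon) = 0.127457 / 0.574229 ≈ 0.222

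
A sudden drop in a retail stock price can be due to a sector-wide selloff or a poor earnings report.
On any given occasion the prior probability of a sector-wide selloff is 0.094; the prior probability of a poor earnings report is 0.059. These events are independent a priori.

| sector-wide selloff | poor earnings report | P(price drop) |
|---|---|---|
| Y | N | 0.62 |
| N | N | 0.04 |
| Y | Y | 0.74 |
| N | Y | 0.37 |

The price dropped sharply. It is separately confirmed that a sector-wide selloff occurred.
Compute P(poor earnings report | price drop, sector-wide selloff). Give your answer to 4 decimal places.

Numerator (weight on configurations with poor earnings report): 0.74×0.059 = 0.043660
The normalizing constant is 0.62×0.941 + 0.74×0.059 = 0.627080
Posterior = 0.043660 / 0.627080 ≈ 0.0696

P(poor earnings report | price drop, sector-wide selloff) ≈ 0.0696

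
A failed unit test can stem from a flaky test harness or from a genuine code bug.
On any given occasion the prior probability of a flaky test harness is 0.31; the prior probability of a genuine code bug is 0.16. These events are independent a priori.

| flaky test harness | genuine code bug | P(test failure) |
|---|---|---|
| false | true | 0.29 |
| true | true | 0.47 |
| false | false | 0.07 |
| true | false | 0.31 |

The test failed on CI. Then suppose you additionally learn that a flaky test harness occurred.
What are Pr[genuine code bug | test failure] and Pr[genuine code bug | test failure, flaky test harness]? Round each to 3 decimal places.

Pr[genuine code bug | test failure] ≈ 0.313; Pr[genuine code bug | test failure, flaky test harness] ≈ 0.224

P(test failure) = 0.07*0.69*0.84 + 0.29*0.69*0.16 + 0.31*0.31*0.84 + 0.47*0.31*0.16 = 0.040572 + 0.032016 + 0.080724 + 0.023312 = 0.176624
The genuine code bug-present share is 0.032016 + 0.023312 = 0.055328.
P(genuine code bug | test failure) = 0.055328 / 0.176624 ≈ 0.313

Now also conditioning on flaky test harness=true:
P(test failure | flaky test harness) = 0.31*0.84 + 0.47*0.16 = 0.260400 + 0.075200 = 0.335600
The genuine code bug-present share is 0.47*0.16 = 0.075200.
So P(genuine code bug | test failure, flaky test harness) = 0.075200/0.335600 ≈ 0.224.
This is intercausal reasoning (explaining away): once flaky test harness accounts for the test failure, genuine code bug becomes less likely.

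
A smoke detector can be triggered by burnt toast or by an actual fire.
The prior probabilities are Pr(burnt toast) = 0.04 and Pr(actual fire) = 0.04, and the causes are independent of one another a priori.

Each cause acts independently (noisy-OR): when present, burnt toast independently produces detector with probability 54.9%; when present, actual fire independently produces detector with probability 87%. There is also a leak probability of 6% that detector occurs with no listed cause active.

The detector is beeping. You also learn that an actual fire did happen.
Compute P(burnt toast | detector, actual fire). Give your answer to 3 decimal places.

Under noisy-OR, P(detector | causes) = 1 − (1−0.06)·∏(1−qᵢ) over the active causes.
For the numerator, keep only burnt toast=true terms: 0.944888·0.04 = 0.037796
Normalizer over all consistent configurations: 0.8778·0.96 + 0.944888·0.04 = 0.880484
P(burnt toast | detector, actual fire) = 0.037796/0.880484 ≈ 0.043

P(burnt toast | detector, actual fire) ≈ 0.043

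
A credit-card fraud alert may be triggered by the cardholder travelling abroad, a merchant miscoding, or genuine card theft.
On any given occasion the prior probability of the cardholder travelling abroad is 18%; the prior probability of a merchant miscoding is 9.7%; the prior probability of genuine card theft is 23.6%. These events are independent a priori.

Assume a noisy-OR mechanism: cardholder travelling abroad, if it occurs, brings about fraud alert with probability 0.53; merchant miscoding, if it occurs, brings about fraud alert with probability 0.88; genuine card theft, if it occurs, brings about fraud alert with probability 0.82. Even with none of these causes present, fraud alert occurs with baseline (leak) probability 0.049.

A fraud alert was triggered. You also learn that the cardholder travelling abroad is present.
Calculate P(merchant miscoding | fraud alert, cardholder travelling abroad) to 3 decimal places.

Under noisy-OR, P(fraud alert | causes) = 1 − (1−0.049)·∏(1−qᵢ) over the active causes.
For the numerator, keep only merchant miscoding=true terms: 0.070133 + 0.022671 = 0.092804
Normalizer over all consistent configurations: 0.55303·0.903·0.764 + 0.919545·0.903·0.236 + 0.946364·0.097·0.764 + 0.990345·0.097·0.236 = 0.670297
P(merchant miscoding | fraud alert, cardholder travelling abroad) = 0.092804/0.670297 ≈ 0.138

P(merchant miscoding | fraud alert, cardholder travelling abroad) ≈ 0.138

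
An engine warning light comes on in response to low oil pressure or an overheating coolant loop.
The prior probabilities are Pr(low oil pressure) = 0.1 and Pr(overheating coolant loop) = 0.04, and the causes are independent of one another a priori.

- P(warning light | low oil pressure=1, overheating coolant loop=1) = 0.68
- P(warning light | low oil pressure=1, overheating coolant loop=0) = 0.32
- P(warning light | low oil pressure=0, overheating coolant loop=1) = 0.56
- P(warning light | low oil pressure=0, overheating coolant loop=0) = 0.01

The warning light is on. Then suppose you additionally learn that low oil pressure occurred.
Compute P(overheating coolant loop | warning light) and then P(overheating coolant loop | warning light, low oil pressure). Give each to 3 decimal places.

Enumerate the 4 (low oil pressure, overheating coolant loop) configurations and weight by the priors:
  P(warning light) = 0.01×0.9×0.96 + 0.56×0.9×0.04 + 0.32×0.1×0.96 + 0.68×0.1×0.04
        = 0.008640 + 0.020160 + 0.030720 + 0.002720 = 0.062240
Configurations with overheating coolant loop contribute 0.022880, so
  P(overheating coolant loop | warning light) = 0.022880 / 0.062240 ≈ 0.368

Now also conditioning on low oil pressure=true:
By total probability over both values of overheating coolant loop:
  P(warning light | low oil pressure) = 0.32×0.96 + 0.68×0.04
        = 0.307200 + 0.027200 = 0.334400
Keeping only the overheating coolant loop-present terms gives 0.027200, so
  P(overheating coolant loop | warning light, low oil pressure) = 0.027200 / 0.334400 ≈ 0.081
Conditioning on low oil pressure lowers the posterior on overheating coolant loop: the classic explaining-away effect in a common-effect structure.

P(overheating coolant loop | warning light) ≈ 0.368; P(overheating coolant loop | warning light, low oil pressure) ≈ 0.081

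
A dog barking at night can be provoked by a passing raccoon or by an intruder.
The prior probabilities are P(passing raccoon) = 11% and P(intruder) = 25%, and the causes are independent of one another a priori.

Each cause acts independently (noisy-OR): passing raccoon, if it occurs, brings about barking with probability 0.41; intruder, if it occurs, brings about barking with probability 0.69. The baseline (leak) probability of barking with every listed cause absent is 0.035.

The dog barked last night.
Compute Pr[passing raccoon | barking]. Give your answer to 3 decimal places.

Under noisy-OR, P(barking | causes) = 1 − (1−0.035)·∏(1−qᵢ) over the active causes.
P(barking) = 0.035*0.89*0.75 + 0.70085*0.89*0.25 + 0.43065*0.11*0.75 + 0.823501*0.11*0.25 = 0.023363 + 0.155939 + 0.035529 + 0.022646 = 0.237477
The passing raccoon-present share is 0.035529 + 0.022646 = 0.058175.
Hence the posterior is 0.058175/0.237477 ≈ 0.245.

Pr[passing raccoon | barking] ≈ 0.245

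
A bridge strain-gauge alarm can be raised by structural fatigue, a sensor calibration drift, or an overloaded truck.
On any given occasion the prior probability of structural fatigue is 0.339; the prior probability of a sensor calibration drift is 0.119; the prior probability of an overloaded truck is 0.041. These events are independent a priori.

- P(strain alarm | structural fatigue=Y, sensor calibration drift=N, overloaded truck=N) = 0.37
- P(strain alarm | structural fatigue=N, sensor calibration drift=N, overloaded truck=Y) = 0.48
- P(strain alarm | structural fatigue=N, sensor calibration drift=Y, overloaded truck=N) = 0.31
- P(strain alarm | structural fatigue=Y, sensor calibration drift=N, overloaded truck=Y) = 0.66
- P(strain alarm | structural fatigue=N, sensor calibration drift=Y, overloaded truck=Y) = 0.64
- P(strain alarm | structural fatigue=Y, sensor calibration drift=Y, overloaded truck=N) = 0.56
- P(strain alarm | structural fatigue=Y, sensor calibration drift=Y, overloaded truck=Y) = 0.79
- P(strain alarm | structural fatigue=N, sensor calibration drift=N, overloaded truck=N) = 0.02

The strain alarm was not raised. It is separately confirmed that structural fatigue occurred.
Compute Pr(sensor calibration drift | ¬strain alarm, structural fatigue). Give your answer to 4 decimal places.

For the numerator, keep only sensor calibration drift=true terms: 0.050213 + 0.001025 = 0.051238
Normalizer over all consistent configurations: 0.63·0.881·0.959 + 0.34·0.881·0.041 + 0.44·0.119·0.959 + 0.21·0.119·0.041 = 0.595793
P(sensor calibration drift | ¬strain alarm, structural fatigue) = 0.051238/0.595793 ≈ 0.0860

Pr(sensor calibration drift | ¬strain alarm, structural fatigue) ≈ 0.0860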